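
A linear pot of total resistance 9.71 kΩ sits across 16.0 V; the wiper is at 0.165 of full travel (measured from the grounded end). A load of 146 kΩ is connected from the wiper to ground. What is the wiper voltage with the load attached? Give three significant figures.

V ≈ 2.62 V

The wiper splits the pot into (1−α)R = 8.108 kΩ above and αR = 1.602 kΩ below.
Lower section ‖ load = 1.585 kΩ.
V_wiper = 16.0 × 1.585/(8.108 + 1.585) = 2.62 V.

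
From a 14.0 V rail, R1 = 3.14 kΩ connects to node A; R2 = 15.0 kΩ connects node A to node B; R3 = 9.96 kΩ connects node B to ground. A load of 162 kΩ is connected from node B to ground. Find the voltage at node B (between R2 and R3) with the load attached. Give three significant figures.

V ≈ 4.77 V

At node B, R3 is in parallel with the load: R3‖R_L = 9.383 kΩ.
Below node A the resistance is R2 + (R3‖R_L) = 24.38 kΩ, so V_A = 14.0 × 24.38/27.52 = 12.40 V.
Then V_B = V_A × (R3‖R_L)/(R2 + R3‖R_L) = 12.40 × 9.383/24.38 = 4.77 V.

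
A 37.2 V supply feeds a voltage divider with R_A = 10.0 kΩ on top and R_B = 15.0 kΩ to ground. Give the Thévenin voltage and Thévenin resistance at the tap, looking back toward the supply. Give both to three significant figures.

V_th = 22.3 V, R_th = 6.00 kΩ

V_th is the open-circuit tap voltage: 37.2 × 15.0/(10.0 + 15.0) = 22.3 V.
With the supply zeroed, R_A and R_B appear in parallel from the tap: R_th = R_A‖R_B = (10.0 × 15.0)/25.00 = 6.00 kΩ.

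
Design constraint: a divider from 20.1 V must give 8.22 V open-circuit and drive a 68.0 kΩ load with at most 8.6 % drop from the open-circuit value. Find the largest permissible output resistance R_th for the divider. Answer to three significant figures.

R_th ≤ 6.40 kΩ

Loading drop = R_th/(R_th + R_L) ≤ 0.0860, so R_th ≤ R_L · ε/(1−ε) = 68.0 kΩ × 0.0860/0.9140 = 6.40 kΩ.
(Any R1, R2 with R2/(R1+R2) = 0.409 and R1‖R2 ≤ 6.40 kΩ will meet the spec.)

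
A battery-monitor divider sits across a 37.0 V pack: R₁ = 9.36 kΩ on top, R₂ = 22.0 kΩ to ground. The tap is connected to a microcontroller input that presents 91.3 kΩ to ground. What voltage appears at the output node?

V_out ≈ 24.2 V

The load sits in parallel with R₂: R₂‖R_L = (22.0 × 91.3) / (22.0 + 91.3) = 17.73 kΩ.
V_out = 37.0 × 17.73 / (9.36 + 17.73) = 37.0 × 17.73/27.09 = 24.2 V.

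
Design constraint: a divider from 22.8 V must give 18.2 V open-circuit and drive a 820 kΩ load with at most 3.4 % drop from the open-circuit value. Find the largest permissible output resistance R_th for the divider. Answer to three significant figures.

Loading drop = R_th/(R_th + R_L) ≤ 0.0340, so R_th ≤ R_L · ε/(1−ε) = 820 kΩ × 0.0340/0.9660 = 28.9 kΩ.

R_th ≤ 28.9 kΩ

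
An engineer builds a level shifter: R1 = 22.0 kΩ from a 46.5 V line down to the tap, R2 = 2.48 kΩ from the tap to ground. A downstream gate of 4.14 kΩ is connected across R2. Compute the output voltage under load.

V_out ≈ 3.06 V

The load sits in parallel with R2: R2‖R_L = (2.48 × 4.14) / (2.48 + 4.14) = 1.551 kΩ.
V_out = 46.5 × 1.551 / (22.0 + 1.551) = 46.5 × 1.551/23.55 = 3.06 V.
(Unloaded it would have been 4.71 V.)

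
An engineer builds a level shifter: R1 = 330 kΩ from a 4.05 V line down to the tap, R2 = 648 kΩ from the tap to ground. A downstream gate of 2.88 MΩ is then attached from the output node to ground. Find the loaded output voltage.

V_out ≈ 2.49 V

The load sits in parallel with R2: R2‖R_L = (648 × 2880) / (648 + 2880) = 529.0 kΩ.
V_out = 4.05 × 529.0 / (330 + 529.0) = 4.05 × 529.0/859.0 = 2.49 V.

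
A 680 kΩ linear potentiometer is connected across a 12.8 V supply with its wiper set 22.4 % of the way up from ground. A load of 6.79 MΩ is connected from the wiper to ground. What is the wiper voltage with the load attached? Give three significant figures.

The wiper splits the pot into (1−α)R = 527.7 kΩ above and αR = 152.3 kΩ below.
Lower section ‖ load = 149.0 kΩ.
V_wiper = 12.8 × 149.0/(527.7 + 149.0) = 2.82 V.

V ≈ 2.82 V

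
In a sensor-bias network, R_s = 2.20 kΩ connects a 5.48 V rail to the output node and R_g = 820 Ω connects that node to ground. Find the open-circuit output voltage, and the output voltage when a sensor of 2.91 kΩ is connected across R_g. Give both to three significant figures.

Open-circuit: V = 5.48 × 820/(2200 + 820) = 1.49 V.
With the load, R_g becomes R_g‖R_L = 639.7 Ω, so V = 5.48 × 639.7/2840 = 1.23 V.

Unloaded: 1.49 V; loaded: 1.23 V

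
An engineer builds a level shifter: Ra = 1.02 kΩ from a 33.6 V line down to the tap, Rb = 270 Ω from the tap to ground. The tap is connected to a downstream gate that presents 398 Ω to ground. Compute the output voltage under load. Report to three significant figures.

The load sits in parallel with Rb: Rb‖R_L = (270 × 398) / (270 + 398) = 160.9 Ω.
V_out = 33.6 × 160.9 / (1020 + 160.9) = 33.6 × 160.9/1181 = 4.58 V.

V_out ≈ 4.58 V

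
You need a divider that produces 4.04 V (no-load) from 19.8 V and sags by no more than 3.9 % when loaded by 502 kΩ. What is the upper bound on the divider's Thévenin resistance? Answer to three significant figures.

R_th ≤ 20.4 kΩ

Loading drop = R_th/(R_th + R_L) ≤ 0.0390, so R_th ≤ R_L · ε/(1−ε) = 502 kΩ × 0.0390/0.9610 = 20.4 kΩ.
(Any R1, R2 with R2/(R1+R2) = 0.204 and R1‖R2 ≤ 20.4 kΩ will meet the spec.)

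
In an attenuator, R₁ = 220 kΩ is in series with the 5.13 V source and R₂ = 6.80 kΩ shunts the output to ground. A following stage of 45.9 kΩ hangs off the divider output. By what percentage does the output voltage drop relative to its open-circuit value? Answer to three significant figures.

Unloaded V = 5.13 × 6.80/226.8 = 0.15381 V.
Loaded: R₂‖R_L = 5.923 kΩ, giving V = 5.13 × 5.923/225.9 = 0.13448 V.
Drop = (0.15381 − 0.13448) / 0.15381 = 12.6 %.

12.6 %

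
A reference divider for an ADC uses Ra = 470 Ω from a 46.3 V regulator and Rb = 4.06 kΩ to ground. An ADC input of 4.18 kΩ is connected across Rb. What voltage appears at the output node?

The load sits in parallel with Rb: Rb‖R_L = (4060 × 4180) / (4060 + 4180) = 2060 Ω.
V_out = 46.3 × 2060 / (470 + 2060) = 46.3 × 2060/2530 = 37.7 V.

V_out ≈ 37.7 V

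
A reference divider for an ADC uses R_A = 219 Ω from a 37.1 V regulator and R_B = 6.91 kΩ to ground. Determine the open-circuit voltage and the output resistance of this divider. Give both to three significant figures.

V_th = 36.0 V, R_th = 212 Ω

V_th is the open-circuit tap voltage: 37.1 × 6910/(219 + 6910) = 36.0 V.
With the supply zeroed, R_A and R_B appear in parallel from the tap: R_th = R_A‖R_B = (219 × 6910)/7129 = 212 Ω.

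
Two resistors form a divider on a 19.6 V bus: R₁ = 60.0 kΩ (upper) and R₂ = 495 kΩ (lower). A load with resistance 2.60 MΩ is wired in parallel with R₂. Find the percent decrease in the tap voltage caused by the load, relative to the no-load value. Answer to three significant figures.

The divider's output (Thévenin) resistance is R₁‖R₂ = 53.51 kΩ.
Fractional drop under load = R_th/(R_th + R_L) = 53.51 / (53.51 + 2600) = 0.02017.
So the output falls by 2.02 %.

2.02 %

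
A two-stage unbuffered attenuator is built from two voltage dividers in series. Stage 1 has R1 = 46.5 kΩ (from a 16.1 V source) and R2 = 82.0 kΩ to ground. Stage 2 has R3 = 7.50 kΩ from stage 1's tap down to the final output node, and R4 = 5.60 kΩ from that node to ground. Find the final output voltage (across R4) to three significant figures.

V_out ≈ 1.35 V

Stage 2 presents R3+R4 = 13.10 kΩ as a load on stage 1's tap.
Stage 1's lower leg becomes R2‖(R3+R4) = 11.30 kΩ, so V_mid = 16.1 × 11.30/57.80 = 3.147 V.
Stage 2 is itself unloaded: V_out = V_mid × R4/(R3+R4) = 3.147 × 5.60/13.10 = 1.35 V.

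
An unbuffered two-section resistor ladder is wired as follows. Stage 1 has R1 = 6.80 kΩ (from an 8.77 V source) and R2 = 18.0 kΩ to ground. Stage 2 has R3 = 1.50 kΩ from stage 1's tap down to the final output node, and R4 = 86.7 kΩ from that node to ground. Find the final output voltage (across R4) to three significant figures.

Stage 2 presents R3+R4 = 88.20 kΩ as a load on stage 1's tap.
Stage 1's lower leg becomes R2‖(R3+R4) = 14.95 kΩ, so V_mid = 8.77 × 14.95/21.75 = 6.028 V.
Stage 2 is itself unloaded: V_out = V_mid × R4/(R3+R4) = 6.028 × 86.7/88.20 = 5.93 V.

V_out ≈ 5.93 V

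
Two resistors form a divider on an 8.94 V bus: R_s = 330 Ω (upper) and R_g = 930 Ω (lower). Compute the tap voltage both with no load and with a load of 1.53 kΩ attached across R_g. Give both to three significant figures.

Open-circuit: V = 8.94 × 930/(330 + 930) = 6.60 V.
With the load, R_g becomes R_g‖R_L = 578.4 Ω, so V = 8.94 × 578.4/908.4 = 5.69 V.

Unloaded: 6.60 V; loaded: 5.69 V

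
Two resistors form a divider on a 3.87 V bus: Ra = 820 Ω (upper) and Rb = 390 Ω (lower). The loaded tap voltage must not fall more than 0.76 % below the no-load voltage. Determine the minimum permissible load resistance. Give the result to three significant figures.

Output resistance R_th = Ra‖Rb = (820 × 390)/1210 = 264.3 Ω.
The fractional drop is R_th/(R_th + R_L); requiring this ≤ 0.00760 gives R_L ≥ R_th(1/0.00760 − 1) = 264.3 × 130.6 = 34.5 kΩ.

R_L(min) ≈ 34.5 kΩ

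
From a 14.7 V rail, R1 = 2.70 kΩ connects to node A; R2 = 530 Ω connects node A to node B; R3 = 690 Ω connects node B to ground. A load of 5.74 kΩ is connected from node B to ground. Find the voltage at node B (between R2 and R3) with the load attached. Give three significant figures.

V ≈ 2.35 V

At node B, R3 is in parallel with the load: R3‖R_L = 616.0 Ω.
Below node A the resistance is R2 + (R3‖R_L) = 1146 Ω, so V_A = 14.7 × 1146/3846 = 4.380 V.
Then V_B = V_A × (R3‖R_L)/(R2 + R3‖R_L) = 4.380 × 616.0/1146 = 2.35 V.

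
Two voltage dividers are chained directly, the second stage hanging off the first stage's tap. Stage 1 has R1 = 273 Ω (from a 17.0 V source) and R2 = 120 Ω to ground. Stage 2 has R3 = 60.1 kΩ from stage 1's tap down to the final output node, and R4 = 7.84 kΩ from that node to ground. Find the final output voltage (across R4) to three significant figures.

V_out ≈ 0.598 V

Stage 2 presents R3+R4 = 67940 Ω as a load on stage 1's tap.
Stage 1's lower leg becomes R2‖(R3+R4) = 119.8 Ω, so V_mid = 17.0 × 119.8/392.8 = 5.184 V.
Stage 2 is itself unloaded: V_out = V_mid × R4/(R3+R4) = 5.184 × 7840/67940 = 0.598 V.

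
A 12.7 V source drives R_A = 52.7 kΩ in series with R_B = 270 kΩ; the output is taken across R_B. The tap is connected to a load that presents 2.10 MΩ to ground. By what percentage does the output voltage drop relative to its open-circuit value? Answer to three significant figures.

2.06 %

The divider's output (Thévenin) resistance is R_A‖R_B = 44.09 kΩ.
Fractional drop under load = R_th/(R_th + R_L) = 44.09 / (44.09 + 2100) = 0.02057.
So the output falls by 2.06 %.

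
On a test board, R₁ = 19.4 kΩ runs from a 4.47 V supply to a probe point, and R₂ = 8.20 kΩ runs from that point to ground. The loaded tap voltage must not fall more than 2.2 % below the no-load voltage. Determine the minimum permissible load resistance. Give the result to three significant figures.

R_L(min) ≈ 256 kΩ

Output resistance R_th = R₁‖R₂ = (19.4 × 8.20)/27.60 = 5.764 kΩ.
The fractional drop is R_th/(R_th + R_L); requiring this ≤ 0.0220 gives R_L ≥ R_th(1/0.0220 − 1) = 5.764 × 44.45 = 256 kΩ.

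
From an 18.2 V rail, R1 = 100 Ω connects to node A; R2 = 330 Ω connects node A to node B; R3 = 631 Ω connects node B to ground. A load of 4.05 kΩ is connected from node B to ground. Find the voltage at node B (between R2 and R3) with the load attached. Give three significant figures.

At node B, R3 is in parallel with the load: R3‖R_L = 545.9 Ω.
Below node A the resistance is R2 + (R3‖R_L) = 875.9 Ω, so V_A = 18.2 × 875.9/975.9 = 16.34 V.
Then V_B = V_A × (R3‖R_L)/(R2 + R3‖R_L) = 16.34 × 545.9/875.9 = 10.2 V.

V ≈ 10.2 V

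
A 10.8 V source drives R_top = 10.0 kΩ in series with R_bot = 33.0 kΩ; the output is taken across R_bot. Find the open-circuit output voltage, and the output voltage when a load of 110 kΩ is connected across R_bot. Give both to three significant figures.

Unloaded: 8.29 V; loaded: 7.75 V

Open-circuit: V = 10.8 × 33.0/(10.0 + 33.0) = 8.29 V.
With the load, R_bot becomes R_bot‖R_L = 25.38 kΩ, so V = 10.8 × 25.38/35.38 = 7.75 V.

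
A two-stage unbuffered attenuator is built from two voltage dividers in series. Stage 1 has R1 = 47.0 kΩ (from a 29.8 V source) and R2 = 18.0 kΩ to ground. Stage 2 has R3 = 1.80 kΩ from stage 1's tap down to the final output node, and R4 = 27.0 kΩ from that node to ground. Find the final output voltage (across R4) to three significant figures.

Stage 2 presents R3+R4 = 28.80 kΩ as a load on stage 1's tap.
Stage 1's lower leg becomes R2‖(R3+R4) = 11.08 kΩ, so V_mid = 29.8 × 11.08/58.08 = 5.684 V.
Stage 2 is itself unloaded: V_out = V_mid × R4/(R3+R4) = 5.684 × 27.0/28.80 = 5.33 V.

V_out ≈ 5.33 V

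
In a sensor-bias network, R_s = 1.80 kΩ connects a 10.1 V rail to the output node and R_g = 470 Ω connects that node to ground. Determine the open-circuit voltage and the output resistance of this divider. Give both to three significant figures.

V_th is the open-circuit tap voltage: 10.1 × 470/(1800 + 470) = 2.09 V.
With the supply zeroed, R_s and R_g appear in parallel from the tap: R_th = R_s‖R_g = (1800 × 470)/2270 = 373 Ω.

V_th = 2.09 V, R_th = 373 Ω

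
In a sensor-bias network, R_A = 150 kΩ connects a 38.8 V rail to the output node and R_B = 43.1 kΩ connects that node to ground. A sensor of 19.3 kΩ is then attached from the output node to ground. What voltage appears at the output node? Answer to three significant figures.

The load sits in parallel with R_B: R_B‖R_L = (43.1 × 19.3) / (43.1 + 19.3) = 13.33 kΩ.
V_out = 38.8 × 13.33 / (150 + 13.33) = 38.8 × 13.33/163.3 = 3.17 V.

V_out ≈ 3.17 V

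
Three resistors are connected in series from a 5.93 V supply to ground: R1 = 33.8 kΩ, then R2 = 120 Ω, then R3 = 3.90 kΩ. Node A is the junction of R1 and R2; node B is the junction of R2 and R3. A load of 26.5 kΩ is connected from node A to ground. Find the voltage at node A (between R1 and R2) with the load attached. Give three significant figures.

Below node A the series string R2+R3 = 4020 Ω sits in parallel with the 26500 Ω load: 3490 Ω.
V_A = 5.93 × 3490/(33800 + 3490) = 0.555 V.

V ≈ 0.555 V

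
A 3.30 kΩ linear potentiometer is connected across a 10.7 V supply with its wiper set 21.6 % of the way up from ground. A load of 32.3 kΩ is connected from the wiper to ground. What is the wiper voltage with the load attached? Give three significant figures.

The wiper splits the pot into (1−α)R = 2587 Ω above and αR = 712.8 Ω below.
Lower section ‖ load = 697.4 Ω.
V_wiper = 10.7 × 697.4/(2587 + 697.4) = 2.27 V.

V ≈ 2.27 V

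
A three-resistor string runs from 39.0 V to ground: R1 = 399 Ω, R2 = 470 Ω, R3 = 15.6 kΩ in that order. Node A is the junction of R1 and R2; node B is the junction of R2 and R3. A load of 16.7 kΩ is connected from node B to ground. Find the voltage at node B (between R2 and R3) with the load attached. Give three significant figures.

At node B, R3 is in parallel with the load: R3‖R_L = 8066 Ω.
Below node A the resistance is R2 + (R3‖R_L) = 8536 Ω, so V_A = 39.0 × 8536/8935 = 37.26 V.
Then V_B = V_A × (R3‖R_L)/(R2 + R3‖R_L) = 37.26 × 8066/8536 = 35.2 V.

V ≈ 35.2 V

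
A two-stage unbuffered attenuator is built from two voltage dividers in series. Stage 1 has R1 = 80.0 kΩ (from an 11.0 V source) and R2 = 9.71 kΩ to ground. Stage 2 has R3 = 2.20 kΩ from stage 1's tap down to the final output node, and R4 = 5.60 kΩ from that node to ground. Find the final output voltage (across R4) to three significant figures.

Stage 2 presents R3+R4 = 7.800 kΩ as a load on stage 1's tap.
Stage 1's lower leg becomes R2‖(R3+R4) = 4.325 kΩ, so V_mid = 11.0 × 4.325/84.33 = 0.5642 V.
Stage 2 is itself unloaded: V_out = V_mid × R4/(R3+R4) = 0.5642 × 5.60/7.800 = 0.405 V.

V_out ≈ 0.405 V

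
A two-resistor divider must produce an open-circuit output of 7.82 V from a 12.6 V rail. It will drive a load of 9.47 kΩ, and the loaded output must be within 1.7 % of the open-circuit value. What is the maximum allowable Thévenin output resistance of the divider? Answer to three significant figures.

R_th ≤ 164 Ω

Loading drop = R_th/(R_th + R_L) ≤ 0.0170, so R_th ≤ R_L · ε/(1−ε) = 9.47 kΩ × 0.0170/0.9830 = 164 Ω.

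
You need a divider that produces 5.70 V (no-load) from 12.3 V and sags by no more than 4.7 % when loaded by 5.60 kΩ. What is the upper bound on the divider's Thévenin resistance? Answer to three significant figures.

Loading drop = R_th/(R_th + R_L) ≤ 0.0470, so R_th ≤ R_L · ε/(1−ε) = 5.60 kΩ × 0.0470/0.9530 = 276 Ω.

R_th ≤ 276 Ω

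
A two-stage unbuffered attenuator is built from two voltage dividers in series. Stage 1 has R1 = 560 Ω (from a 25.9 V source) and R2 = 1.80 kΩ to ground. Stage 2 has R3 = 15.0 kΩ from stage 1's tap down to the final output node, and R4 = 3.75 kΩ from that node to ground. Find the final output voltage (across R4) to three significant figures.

Stage 2 presents R3+R4 = 18750 Ω as a load on stage 1's tap.
Stage 1's lower leg becomes R2‖(R3+R4) = 1642 Ω, so V_mid = 25.9 × 1642/2202 = 19.31 V.
Stage 2 is itself unloaded: V_out = V_mid × R4/(R3+R4) = 19.31 × 3750/18750 = 3.86 V.

V_out ≈ 3.86 V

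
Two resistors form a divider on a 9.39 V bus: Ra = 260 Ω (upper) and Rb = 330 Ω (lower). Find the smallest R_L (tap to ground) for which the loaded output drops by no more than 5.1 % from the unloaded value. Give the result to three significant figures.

Output resistance R_th = Ra‖Rb = (260 × 330)/590.0 = 145.4 Ω.
The fractional drop is R_th/(R_th + R_L); requiring this ≤ 0.0510 gives R_L ≥ R_th(1/0.0510 − 1) = 145.4 × 18.61 = 2.71 kΩ.

R_L(min) ≈ 2.71 kΩ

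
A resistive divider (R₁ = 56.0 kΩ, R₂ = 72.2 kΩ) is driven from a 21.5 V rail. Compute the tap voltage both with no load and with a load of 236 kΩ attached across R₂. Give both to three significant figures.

Unloaded: 12.1 V; loaded: 10.7 V

Open-circuit: V = 21.5 × 72.2/(56.0 + 72.2) = 12.1 V.
With the load, R₂ becomes R₂‖R_L = 55.29 kΩ, so V = 21.5 × 55.29/111.3 = 10.7 V.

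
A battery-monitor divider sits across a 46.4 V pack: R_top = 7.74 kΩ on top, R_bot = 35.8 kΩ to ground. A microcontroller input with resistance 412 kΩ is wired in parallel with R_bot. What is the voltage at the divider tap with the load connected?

The load sits in parallel with R_bot: R_bot‖R_L = (35.8 × 412) / (35.8 + 412) = 32.94 kΩ.
V_out = 46.4 × 32.94 / (7.74 + 32.94) = 46.4 × 32.94/40.68 = 37.6 V.

V_out ≈ 37.6 V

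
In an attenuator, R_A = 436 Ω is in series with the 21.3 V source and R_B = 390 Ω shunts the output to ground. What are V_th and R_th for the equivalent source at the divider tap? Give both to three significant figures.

V_th is the open-circuit tap voltage: 21.3 × 390/(436 + 390) = 10.1 V.
With the supply zeroed, R_A and R_B appear in parallel from the tap: R_th = R_A‖R_B = (436 × 390)/826.0 = 206 Ω.

V_th = 10.1 V, R_th = 206 Ω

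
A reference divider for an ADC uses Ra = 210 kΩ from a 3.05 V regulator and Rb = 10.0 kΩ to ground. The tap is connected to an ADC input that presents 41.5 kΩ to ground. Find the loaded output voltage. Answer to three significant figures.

V_out ≈ 0.113 V

The load sits in parallel with Rb: Rb‖R_L = (10.0 × 41.5) / (10.0 + 41.5) = 8.058 kΩ.
V_out = 3.05 × 8.058 / (210 + 8.058) = 3.05 × 8.058/218.1 = 0.113 V.
(Unloaded it would have been 0.139 V.)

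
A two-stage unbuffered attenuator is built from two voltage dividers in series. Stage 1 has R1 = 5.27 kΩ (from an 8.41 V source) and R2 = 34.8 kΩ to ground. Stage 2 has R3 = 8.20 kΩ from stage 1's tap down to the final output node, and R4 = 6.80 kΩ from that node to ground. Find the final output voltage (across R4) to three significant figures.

V_out ≈ 2.54 V

Stage 2 presents R3+R4 = 15.00 kΩ as a load on stage 1's tap.
Stage 1's lower leg becomes R2‖(R3+R4) = 10.48 kΩ, so V_mid = 8.41 × 10.48/15.75 = 5.596 V.
Stage 2 is itself unloaded: V_out = V_mid × R4/(R3+R4) = 5.596 × 6.80/15.00 = 2.54 V.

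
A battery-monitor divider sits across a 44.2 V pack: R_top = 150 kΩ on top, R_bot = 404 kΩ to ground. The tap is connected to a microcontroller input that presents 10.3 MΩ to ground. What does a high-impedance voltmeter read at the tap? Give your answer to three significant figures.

The load sits in parallel with R_bot: R_bot‖R_L = (404 × 10300) / (404 + 10300) = 388.8 kΩ.
V_out = 44.2 × 388.8 / (150 + 388.8) = 44.2 × 388.8/538.8 = 31.9 V.
(Unloaded it would have been 32.2 V.)

V_out ≈ 31.9 V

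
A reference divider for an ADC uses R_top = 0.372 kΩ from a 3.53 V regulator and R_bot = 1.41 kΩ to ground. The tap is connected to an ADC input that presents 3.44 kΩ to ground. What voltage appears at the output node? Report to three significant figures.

The load sits in parallel with R_bot: R_bot‖R_L = (1410 × 3440) / (1410 + 3440) = 1000 Ω.
V_out = 3.53 × 1000 / (372 + 1000) = 3.53 × 1000/1372 = 2.57 V.

V_out ≈ 2.57 V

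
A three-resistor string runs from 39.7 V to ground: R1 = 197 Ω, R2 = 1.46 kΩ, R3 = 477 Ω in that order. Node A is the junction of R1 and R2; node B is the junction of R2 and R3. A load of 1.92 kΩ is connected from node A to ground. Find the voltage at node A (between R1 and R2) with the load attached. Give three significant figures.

V ≈ 33.0 V

Below node A the series string R2+R3 = 1937 Ω sits in parallel with the 1920 Ω load: 964.2 Ω.
V_A = 39.7 × 964.2/(197 + 964.2) = 33.0 V.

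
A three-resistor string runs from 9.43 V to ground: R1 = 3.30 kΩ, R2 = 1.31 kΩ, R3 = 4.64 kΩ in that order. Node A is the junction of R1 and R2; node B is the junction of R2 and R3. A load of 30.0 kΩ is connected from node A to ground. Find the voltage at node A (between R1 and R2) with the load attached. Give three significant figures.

V ≈ 5.66 V

Below node A the series string R2+R3 = 5.950 kΩ sits in parallel with the 30.0 kΩ load: 4.965 kΩ.
V_A = 9.43 × 4.965/(3.30 + 4.965) = 5.66 V.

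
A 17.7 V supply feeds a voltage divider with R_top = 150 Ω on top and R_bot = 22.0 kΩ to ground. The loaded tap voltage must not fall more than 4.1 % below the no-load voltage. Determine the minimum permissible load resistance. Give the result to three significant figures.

Output resistance R_th = R_top‖R_bot = (150 × 22000)/22150 = 149.0 Ω.
The fractional drop is R_th/(R_th + R_L); requiring this ≤ 0.0410 gives R_L ≥ R_th(1/0.0410 − 1) = 149.0 × 23.39 = 3.48 kΩ.

R_L(min) ≈ 3.48 kΩ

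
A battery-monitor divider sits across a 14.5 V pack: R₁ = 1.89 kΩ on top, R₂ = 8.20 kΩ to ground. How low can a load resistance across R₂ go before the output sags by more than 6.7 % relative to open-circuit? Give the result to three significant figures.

R_L(min) ≈ 21.4 kΩ

Output resistance R_th = R₁‖R₂ = (1.89 × 8.20)/10.09 = 1.536 kΩ.
The fractional drop is R_th/(R_th + R_L); requiring this ≤ 0.0670 gives R_L ≥ R_th(1/0.0670 − 1) = 1.536 × 13.93 = 21.4 kΩ.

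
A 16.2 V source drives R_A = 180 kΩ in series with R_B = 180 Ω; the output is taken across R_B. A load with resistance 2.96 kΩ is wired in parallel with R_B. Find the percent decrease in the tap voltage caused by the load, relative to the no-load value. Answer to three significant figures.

5.73 %

The divider's output (Thévenin) resistance is R_A‖R_B = 179.8 Ω.
Fractional drop under load = R_th/(R_th + R_L) = 179.8 / (179.8 + 2960) = 0.05727.
So the output falls by 5.73 %.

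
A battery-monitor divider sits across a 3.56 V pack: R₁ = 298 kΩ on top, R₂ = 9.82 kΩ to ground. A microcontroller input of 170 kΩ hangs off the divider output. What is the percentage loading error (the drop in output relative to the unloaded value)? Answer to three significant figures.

The divider's output (Thévenin) resistance is R₁‖R₂ = 9.507 kΩ.
Fractional drop under load = R_th/(R_th + R_L) = 9.507 / (9.507 + 170) = 0.05296.
So the output falls by 5.30 %.

5.30 %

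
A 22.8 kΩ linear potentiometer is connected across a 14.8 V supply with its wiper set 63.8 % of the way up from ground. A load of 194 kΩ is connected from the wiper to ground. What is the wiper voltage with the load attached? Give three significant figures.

V ≈ 9.19 V

The wiper splits the pot into (1−α)R = 8.254 kΩ above and αR = 14.55 kΩ below.
Lower section ‖ load = 13.53 kΩ.
V_wiper = 14.8 × 13.53/(8.254 + 13.53) = 9.19 V.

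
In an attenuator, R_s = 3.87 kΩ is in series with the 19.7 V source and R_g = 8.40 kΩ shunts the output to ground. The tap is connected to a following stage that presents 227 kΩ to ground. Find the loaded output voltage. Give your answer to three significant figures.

V_out ≈ 13.3 V

The load sits in parallel with R_g: R_g‖R_L = (8.40 × 227) / (8.40 + 227) = 8.100 kΩ.
V_out = 19.7 × 8.100 / (3.87 + 8.100) = 19.7 × 8.100/11.97 = 13.3 V.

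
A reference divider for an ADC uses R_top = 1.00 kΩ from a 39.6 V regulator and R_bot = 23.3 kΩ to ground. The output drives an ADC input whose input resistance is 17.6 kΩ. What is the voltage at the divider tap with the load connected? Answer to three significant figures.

The load sits in parallel with R_bot: R_bot‖R_L = (23.3 × 17.6) / (23.3 + 17.6) = 10.03 kΩ.
V_out = 39.6 × 10.03 / (1.00 + 10.03) = 39.6 × 10.03/11.03 = 36.0 V.

V_out ≈ 36.0 V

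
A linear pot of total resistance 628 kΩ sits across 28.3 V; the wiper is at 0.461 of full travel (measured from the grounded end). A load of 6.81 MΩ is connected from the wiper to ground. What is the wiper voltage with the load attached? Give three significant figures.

The wiper splits the pot into (1−α)R = 338.5 kΩ above and αR = 289.5 kΩ below.
Lower section ‖ load = 277.7 kΩ.
V_wiper = 28.3 × 277.7/(338.5 + 277.7) = 12.8 V.

V ≈ 12.8 V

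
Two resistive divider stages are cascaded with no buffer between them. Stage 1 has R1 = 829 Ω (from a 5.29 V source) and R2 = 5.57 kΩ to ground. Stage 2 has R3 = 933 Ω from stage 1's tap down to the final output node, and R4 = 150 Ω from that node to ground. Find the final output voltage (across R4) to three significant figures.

Stage 2 presents R3+R4 = 1083 Ω as a load on stage 1's tap.
Stage 1's lower leg becomes R2‖(R3+R4) = 906.7 Ω, so V_mid = 5.29 × 906.7/1736 = 2.763 V.
Stage 2 is itself unloaded: V_out = V_mid × R4/(R3+R4) = 2.763 × 150/1083 = 0.383 V.

V_out ≈ 0.383 V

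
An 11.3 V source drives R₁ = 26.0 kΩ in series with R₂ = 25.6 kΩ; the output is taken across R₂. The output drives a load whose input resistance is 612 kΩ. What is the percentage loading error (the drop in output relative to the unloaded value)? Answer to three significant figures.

The divider's output (Thévenin) resistance is R₁‖R₂ = 12.90 kΩ.
Fractional drop under load = R_th/(R_th + R_L) = 12.90 / (12.90 + 612) = 0.02064.
So the output falls by 2.06 %.

2.06 %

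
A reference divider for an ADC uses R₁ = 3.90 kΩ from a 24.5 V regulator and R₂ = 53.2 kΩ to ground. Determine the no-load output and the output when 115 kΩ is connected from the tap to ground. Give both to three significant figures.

Open-circuit: V = 24.5 × 53.2/(3.90 + 53.2) = 22.8 V.
With the load, R₂ becomes R₂‖R_L = 36.37 kΩ, so V = 24.5 × 36.37/40.27 = 22.1 V.

Unloaded: 22.8 V; loaded: 22.1 V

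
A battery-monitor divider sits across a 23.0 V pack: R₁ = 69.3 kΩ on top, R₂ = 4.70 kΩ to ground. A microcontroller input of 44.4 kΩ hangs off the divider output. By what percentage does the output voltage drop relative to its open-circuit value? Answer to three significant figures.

9.02 %

Unloaded V = 23.0 × 4.70/74.00 = 1.4608 V.
Loaded: R₂‖R_L = 4.250 kΩ, giving V = 23.0 × 4.250/73.55 = 1.3291 V.
Drop = (1.4608 − 1.3291) / 1.4608 = 9.02 %.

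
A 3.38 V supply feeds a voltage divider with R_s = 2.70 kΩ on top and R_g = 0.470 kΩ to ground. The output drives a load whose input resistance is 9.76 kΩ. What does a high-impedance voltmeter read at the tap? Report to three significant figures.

The load sits in parallel with R_g: R_g‖R_L = (470 × 9760) / (470 + 9760) = 448.4 Ω.
V_out = 3.38 × 448.4 / (2700 + 448.4) = 3.38 × 448.4/3148 = 0.481 V.

V_out ≈ 0.481 V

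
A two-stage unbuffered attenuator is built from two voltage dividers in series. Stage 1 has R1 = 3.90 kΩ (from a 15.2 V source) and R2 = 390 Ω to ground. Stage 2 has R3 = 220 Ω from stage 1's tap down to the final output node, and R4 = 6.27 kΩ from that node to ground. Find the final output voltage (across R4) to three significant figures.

Stage 2 presents R3+R4 = 6490 Ω as a load on stage 1's tap.
Stage 1's lower leg becomes R2‖(R3+R4) = 367.9 Ω, so V_mid = 15.2 × 367.9/4268 = 1.310 V.
Stage 2 is itself unloaded: V_out = V_mid × R4/(R3+R4) = 1.310 × 6270/6490 = 1.27 V.

V_out ≈ 1.27 V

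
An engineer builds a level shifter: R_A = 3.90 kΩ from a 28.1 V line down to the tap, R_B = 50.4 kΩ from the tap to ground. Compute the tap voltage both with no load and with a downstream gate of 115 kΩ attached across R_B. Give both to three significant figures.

Open-circuit: V = 28.1 × 50.4/(3.90 + 50.4) = 26.1 V.
With the load, R_B becomes R_B‖R_L = 35.04 kΩ, so V = 28.1 × 35.04/38.94 = 25.3 V.

Unloaded: 26.1 V; loaded: 25.3 V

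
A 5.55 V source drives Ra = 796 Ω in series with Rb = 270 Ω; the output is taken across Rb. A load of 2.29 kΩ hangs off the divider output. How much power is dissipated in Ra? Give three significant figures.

P ≈ 22.8 mW

Total resistance from the source is Ra + (Rb‖R_L) = 1038 Ω, so I = 5.55/1038 Ω = 5.349 mA.
P = I²·Ra = (5.349 mA)² × 796 Ω = 22.8 mW.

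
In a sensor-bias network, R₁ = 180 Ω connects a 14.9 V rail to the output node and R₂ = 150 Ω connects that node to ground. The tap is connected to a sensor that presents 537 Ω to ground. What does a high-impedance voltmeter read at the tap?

V_out ≈ 5.88 V

The load sits in parallel with R₂: R₂‖R_L = (150 × 537) / (150 + 537) = 117.2 Ω.
V_out = 14.9 × 117.2 / (180 + 117.2) = 14.9 × 117.2/297.2 = 5.88 V.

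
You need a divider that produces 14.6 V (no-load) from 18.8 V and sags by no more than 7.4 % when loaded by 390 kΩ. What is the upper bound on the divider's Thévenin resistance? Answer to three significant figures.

Loading drop = R_th/(R_th + R_L) ≤ 0.0740, so R_th ≤ R_L · ε/(1−ε) = 390 kΩ × 0.0740/0.9260 = 31.2 kΩ.
(Any R1, R2 with R2/(R1+R2) = 0.777 and R1‖R2 ≤ 31.2 kΩ will meet the spec.)

R_th ≤ 31.2 kΩ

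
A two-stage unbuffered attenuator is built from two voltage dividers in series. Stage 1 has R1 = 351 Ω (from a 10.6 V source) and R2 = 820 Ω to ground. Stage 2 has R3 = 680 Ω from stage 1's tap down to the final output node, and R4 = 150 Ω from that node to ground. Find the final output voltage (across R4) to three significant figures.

Stage 2 presents R3+R4 = 830.0 Ω as a load on stage 1's tap.
Stage 1's lower leg becomes R2‖(R3+R4) = 412.5 Ω, so V_mid = 10.6 × 412.5/763.5 = 5.727 V.
Stage 2 is itself unloaded: V_out = V_mid × R4/(R3+R4) = 5.727 × 150/830.0 = 1.03 V.

V_out ≈ 1.03 V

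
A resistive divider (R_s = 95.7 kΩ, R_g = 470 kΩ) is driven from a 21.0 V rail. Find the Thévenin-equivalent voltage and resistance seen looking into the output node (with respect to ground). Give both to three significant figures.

V_th is the open-circuit tap voltage: 21.0 × 470/(95.7 + 470) = 17.4 V.
With the supply zeroed, R_s and R_g appear in parallel from the tap: R_th = R_s‖R_g = (95.7 × 470)/565.7 = 79.5 kΩ.

V_th = 17.4 V, R_th = 79.5 kΩ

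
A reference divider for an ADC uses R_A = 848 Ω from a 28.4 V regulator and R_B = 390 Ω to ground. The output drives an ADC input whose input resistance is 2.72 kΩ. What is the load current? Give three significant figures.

R_B‖R_L = 341.1 Ω; V_out = 28.4 × 341.1/1189 = 8.147 V.
I_L = V_out / R_L = 8.147 / 2.72 kΩ = 3.00 mA.

I_L ≈ 3.00 mA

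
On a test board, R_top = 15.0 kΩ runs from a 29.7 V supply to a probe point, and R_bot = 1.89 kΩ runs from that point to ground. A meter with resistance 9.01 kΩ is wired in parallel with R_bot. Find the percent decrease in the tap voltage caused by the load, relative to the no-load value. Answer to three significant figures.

15.7 %

Unloaded V = 29.7 × 1.89/16.89 = 3.323 V.
Loaded: R_bot‖R_L = 1.562 kΩ, giving V = 29.7 × 1.562/16.56 = 2.802 V.
Drop = (3.323 − 2.802) / 3.323 = 15.7 %.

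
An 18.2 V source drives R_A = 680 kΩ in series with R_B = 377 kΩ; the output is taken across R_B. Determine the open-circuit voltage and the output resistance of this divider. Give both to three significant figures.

V_th = 6.49 V, R_th = 243 kΩ

V_th is the open-circuit tap voltage: 18.2 × 377/(680 + 377) = 6.49 V.
With the supply zeroed, R_A and R_B appear in parallel from the tap: R_th = R_A‖R_B = (680 × 377)/1057 = 243 kΩ.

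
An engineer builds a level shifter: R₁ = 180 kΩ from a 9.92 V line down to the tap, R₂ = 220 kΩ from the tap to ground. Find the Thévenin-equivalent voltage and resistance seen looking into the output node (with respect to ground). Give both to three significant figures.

V_th = 5.46 V, R_th = 99.0 kΩ

V_th is the open-circuit tap voltage: 9.92 × 220/(180 + 220) = 5.46 V.
With the supply zeroed, R₁ and R₂ appear in parallel from the tap: R_th = R₁‖R₂ = (180 × 220)/400.0 = 99.0 kΩ.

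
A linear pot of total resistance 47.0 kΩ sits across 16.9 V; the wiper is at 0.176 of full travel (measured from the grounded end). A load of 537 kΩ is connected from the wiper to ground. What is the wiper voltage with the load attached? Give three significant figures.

The wiper splits the pot into (1−α)R = 38.73 kΩ above and αR = 8.272 kΩ below.
Lower section ‖ load = 8.147 kΩ.
V_wiper = 16.9 × 8.147/(38.73 + 8.147) = 2.94 V.

V ≈ 2.94 V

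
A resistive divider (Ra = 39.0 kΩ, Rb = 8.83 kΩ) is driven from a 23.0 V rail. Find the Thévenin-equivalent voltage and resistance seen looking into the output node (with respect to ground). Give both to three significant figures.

V_th = 4.25 V, R_th = 7.20 kΩ

V_th is the open-circuit tap voltage: 23.0 × 8.83/(39.0 + 8.83) = 4.25 V.
With the supply zeroed, Ra and Rb appear in parallel from the tap: R_th = Ra‖Rb = (39.0 × 8.83)/47.83 = 7.20 kΩ.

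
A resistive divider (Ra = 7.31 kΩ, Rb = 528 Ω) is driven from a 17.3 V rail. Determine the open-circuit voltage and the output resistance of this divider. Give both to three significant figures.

V_th is the open-circuit tap voltage: 17.3 × 528/(7310 + 528) = 1.17 V.
With the supply zeroed, Ra and Rb appear in parallel from the tap: R_th = Ra‖Rb = (7310 × 528)/7838 = 492 Ω.

V_th = 1.17 V, R_th = 492 Ω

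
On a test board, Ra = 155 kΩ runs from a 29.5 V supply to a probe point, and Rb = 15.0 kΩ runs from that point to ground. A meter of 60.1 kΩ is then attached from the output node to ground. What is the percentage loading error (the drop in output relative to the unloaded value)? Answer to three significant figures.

18.5 %

Unloaded V = 29.5 × 15.0/170.0 = 2.603 V.
Loaded: Rb‖R_L = 12.00 kΩ, giving V = 29.5 × 12.00/167.0 = 2.120 V.
Drop = (2.603 − 2.120) / 2.603 = 18.5 %.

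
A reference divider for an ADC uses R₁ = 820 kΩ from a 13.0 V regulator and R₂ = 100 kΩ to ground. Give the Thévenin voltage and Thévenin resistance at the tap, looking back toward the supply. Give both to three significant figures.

V_th = 1.41 V, R_th = 89.1 kΩ

V_th is the open-circuit tap voltage: 13.0 × 100/(820 + 100) = 1.41 V.
With the supply zeroed, R₁ and R₂ appear in parallel from the tap: R_th = R₁‖R₂ = (820 × 100)/920.0 = 89.1 kΩ.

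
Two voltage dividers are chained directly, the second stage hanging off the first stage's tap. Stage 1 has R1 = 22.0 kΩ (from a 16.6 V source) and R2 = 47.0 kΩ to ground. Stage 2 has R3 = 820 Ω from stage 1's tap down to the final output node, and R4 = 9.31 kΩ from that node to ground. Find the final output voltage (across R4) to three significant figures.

V_out ≈ 4.19 V

Stage 2 presents R3+R4 = 10130 Ω as a load on stage 1's tap.
Stage 1's lower leg becomes R2‖(R3+R4) = 8334 Ω, so V_mid = 16.6 × 8334/30330 = 4.561 V.
Stage 2 is itself unloaded: V_out = V_mid × R4/(R3+R4) = 4.561 × 9310/10130 = 4.19 V.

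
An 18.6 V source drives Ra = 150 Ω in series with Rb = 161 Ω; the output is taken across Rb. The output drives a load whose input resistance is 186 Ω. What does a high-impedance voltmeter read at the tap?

V_out ≈ 6.79 V

The load sits in parallel with Rb: Rb‖R_L = (161 × 186) / (161 + 186) = 86.30 Ω.
V_out = 18.6 × 86.30 / (150 + 86.30) = 18.6 × 86.30/236.3 = 6.79 V.
(Unloaded it would have been 9.63 V.)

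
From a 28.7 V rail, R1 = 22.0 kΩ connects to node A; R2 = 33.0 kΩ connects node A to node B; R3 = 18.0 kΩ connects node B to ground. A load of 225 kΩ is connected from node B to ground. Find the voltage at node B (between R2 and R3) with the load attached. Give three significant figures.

V ≈ 6.67 V

At node B, R3 is in parallel with the load: R3‖R_L = 16.67 kΩ.
Below node A the resistance is R2 + (R3‖R_L) = 49.67 kΩ, so V_A = 28.7 × 49.67/71.67 = 19.89 V.
Then V_B = V_A × (R3‖R_L)/(R2 + R3‖R_L) = 19.89 × 16.67/49.67 = 6.67 V.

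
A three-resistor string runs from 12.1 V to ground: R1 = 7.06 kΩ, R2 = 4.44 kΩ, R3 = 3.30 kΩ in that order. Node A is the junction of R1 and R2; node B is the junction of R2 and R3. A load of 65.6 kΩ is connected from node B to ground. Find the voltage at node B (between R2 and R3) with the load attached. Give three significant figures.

V ≈ 2.60 V

At node B, R3 is in parallel with the load: R3‖R_L = 3.142 kΩ.
Below node A the resistance is R2 + (R3‖R_L) = 7.582 kΩ, so V_A = 12.1 × 7.582/14.64 = 6.266 V.
Then V_B = V_A × (R3‖R_L)/(R2 + R3‖R_L) = 6.266 × 3.142/7.582 = 2.60 V.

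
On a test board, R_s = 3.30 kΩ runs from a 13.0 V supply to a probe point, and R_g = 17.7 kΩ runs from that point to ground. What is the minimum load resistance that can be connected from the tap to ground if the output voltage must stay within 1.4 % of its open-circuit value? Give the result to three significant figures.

R_L(min) ≈ 196 kΩ

Output resistance R_th = R_s‖R_g = (3.30 × 17.7)/21.00 = 2.781 kΩ.
The fractional drop is R_th/(R_th + R_L); requiring this ≤ 0.0140 gives R_L ≥ R_th(1/0.0140 − 1) = 2.781 × 70.43 = 196 kΩ.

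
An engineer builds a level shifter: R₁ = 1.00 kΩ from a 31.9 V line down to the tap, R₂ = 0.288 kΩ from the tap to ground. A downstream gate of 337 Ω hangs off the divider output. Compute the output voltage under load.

The load sits in parallel with R₂: R₂‖R_L = (288 × 337) / (288 + 337) = 155.3 Ω.
V_out = 31.9 × 155.3 / (1000 + 155.3) = 31.9 × 155.3/1155 = 4.29 V.
(Unloaded it would have been 7.13 V.)

V_out ≈ 4.29 V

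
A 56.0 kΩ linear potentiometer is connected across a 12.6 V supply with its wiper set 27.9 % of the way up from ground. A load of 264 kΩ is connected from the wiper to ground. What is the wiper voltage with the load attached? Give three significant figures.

The wiper splits the pot into (1−α)R = 40.38 kΩ above and αR = 15.62 kΩ below.
Lower section ‖ load = 14.75 kΩ.
V_wiper = 12.6 × 14.75/(40.38 + 14.75) = 3.37 V.

V ≈ 3.37 V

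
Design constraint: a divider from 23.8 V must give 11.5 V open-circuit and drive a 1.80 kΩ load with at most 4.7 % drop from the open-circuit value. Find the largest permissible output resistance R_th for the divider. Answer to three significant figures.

Loading drop = R_th/(R_th + R_L) ≤ 0.0470, so R_th ≤ R_L · ε/(1−ε) = 1.80 kΩ × 0.0470/0.9530 = 88.8 Ω.

R_th ≤ 88.8 Ω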